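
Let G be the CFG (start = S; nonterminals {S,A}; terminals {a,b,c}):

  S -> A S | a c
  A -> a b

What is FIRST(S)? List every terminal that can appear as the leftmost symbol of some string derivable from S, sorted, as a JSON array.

FIRST iteration:
pass 1:
  A via A→a b: +{a}
  S via S→A S: +{a}
  FIRST[S]={a}  FIRST[A]={a}
pass 2: done
  FIRST[S]={a}  FIRST[A]={a}

FIRST(S) = ["a"]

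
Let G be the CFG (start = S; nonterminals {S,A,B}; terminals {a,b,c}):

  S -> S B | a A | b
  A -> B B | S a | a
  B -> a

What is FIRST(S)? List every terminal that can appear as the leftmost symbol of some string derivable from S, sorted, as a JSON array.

FIRST iteration:
iter 1:
  A via A→a: +{a}
  B via B→a: +{a}
  S via S→a A: +{a}
  S via S→b: +{b}
  FIRST(S)={a,b}  FIRST(A)={a}  FIRST(B)={a}
iter 2:
  A via A→S a: +{b}
  FIRST(S)={a,b}  FIRST(A)={a,b}  FIRST(B)={a}
iter 3: — fixpoint
  FIRST(S)={a,b}  FIRST(A)={a,b}  FIRST(B)={a}

FIRST(S) = ["a", "b"]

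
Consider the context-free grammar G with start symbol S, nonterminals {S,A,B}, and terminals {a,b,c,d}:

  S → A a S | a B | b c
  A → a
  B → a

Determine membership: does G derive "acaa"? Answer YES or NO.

CNF form of G:
  S -> A X3 | T0 B | T1 T2
  A -> a
  B -> a
  T0 -> a
  T1 -> b
  T2 -> c
  X3 -> T0 S

CYK table (by increasing span):
  cell(0,0) a: {A,B,T0}  orig:{A,B}
  cell(1,1) c: {T2}  orig:{}
  cell(2,2) a: {A,B,T0}  orig:{A,B}
  cell(3,3) a: {A,B,T0}  orig:{A,B}
  cell(0,1) ac: ∅
  cell(1,2) ca: ∅
  cell(2,3) aa: {S}
  cell(0,2) aca: ∅
  cell(1,3) caa: ∅
  cell(0,3) acaa: ∅

S ∉ T[0,3] ⇒ NO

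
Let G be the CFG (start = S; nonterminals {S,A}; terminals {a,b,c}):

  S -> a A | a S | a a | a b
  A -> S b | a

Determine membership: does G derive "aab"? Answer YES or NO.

CNF form of G:
  S -> T1 A | T1 S | T1 T0 | T1 T1
  A -> S T0 | a
  T0 -> b
  T1 -> a

Fill CYK table bottom-up:
  cell(0,0) a: {A,T1}  orig:{A}
  cell(1,1) a: {A,T1}  orig:{A}
  cell(2,2) b: {T0}  orig:{}
  cell(0,1) aa: {S}
  cell(1,2) ab: {S}
  cell(0,2) aab: {A,S}

S ∈ T[0,2] ⇒ YES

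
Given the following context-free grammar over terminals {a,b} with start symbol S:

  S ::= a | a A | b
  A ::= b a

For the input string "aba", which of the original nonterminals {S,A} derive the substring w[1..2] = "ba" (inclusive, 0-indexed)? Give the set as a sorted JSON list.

CNF form of G:
  S -> T1 A | a | b
  A -> T0 T1
  T0 -> b
  T1 -> a

Fill CYK table bottom-up (cells [i..j] with 1 ≤ i ≤ j ≤ 2 only):
  T[1,1] 'b' = {S,T0}  orig:{S}
  T[2,2] 'a' = {S,T1}  orig:{S}
  T[1,2] 'ba' = {A}

Original NTs in T[1,2] deriving "ba": ["A"]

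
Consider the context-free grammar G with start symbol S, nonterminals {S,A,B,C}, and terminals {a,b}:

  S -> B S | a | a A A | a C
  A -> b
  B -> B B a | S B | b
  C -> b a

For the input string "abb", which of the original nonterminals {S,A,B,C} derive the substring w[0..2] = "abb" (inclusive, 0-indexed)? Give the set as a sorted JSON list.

Convert to CNF:
  S -> B S | T0 C | T0 X3 | a
  A -> b
  B -> B X2 | S B | b
  C -> T1 T0
  T0 -> a
  T1 -> b
  X2 -> B T0
  X3 -> A A

Fill CYK table bottom-up — only the sub-triangle for w[0..2]:
  T[0,0] 'a' = {S,T0}  orig:{S}
  T[1,1] 'b' = {A,B,T1}  orig:{A,B}
  T[2,2] 'b' = {A,B,T1}  orig:{A,B}
  T[0,1] 'ab' = {B}
  T[1,2] 'bb' = {X3}  orig:{}
  T[0,2] 'abb' = {S}

Original NTs in T[0,2] deriving "abb": ["S"]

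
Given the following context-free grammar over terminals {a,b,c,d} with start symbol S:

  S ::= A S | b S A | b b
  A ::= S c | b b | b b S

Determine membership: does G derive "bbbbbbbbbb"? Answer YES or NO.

CNF form of G:
  S -> A S | T1 T1 | T1 X3
  A -> S T0 | T1 T1 | T1 X2
  T0 -> c
  T1 -> b
  X2 -> T1 S
  X3 -> S A

Fill CYK table bottom-up:
  [0..0]={T1}  "b"  orig:{}
  [1..1]={T1}  "b"  orig:{}
  [2..2]={T1}  "b"  orig:{}
  [3..3]={T1}  "b"  orig:{}
  [4..4]={T1}  "b"  orig:{}
  [5..5]={T1}  "b"  orig:{}
  [6..6]={T1}  "b"  orig:{}
  [7..7]={T1}  "b"  orig:{}
  [8..8]={T1}  "b"  orig:{}
  [9..9]={T1}  "b"  orig:{}
  [0..1]={A,S}  "bb"
  [1..2]={A,S}  "bb"
  [2..3]={A,S}  "bb"
  [3..4]={A,S}  "bb"
  [4..5]={A,S}  "bb"
  [5..6]={A,S}  "bb"
  [6..7]={A,S}  "bb"
  [7..8]={A,S}  "bb"
  [8..9]={A,S}  "bb"
  [0..2]={X2}  "bbb"  orig:{}
  [1..3]={X2}  "bbb"  orig:{}
  [2..4]={X2}  "bbb"  orig:{}
  [3..5]={X2}  "bbb"  orig:{}
  [4..6]={X2}  "bbb"  orig:{}
  [5..7]={X2}  "bbb"  orig:{}
  [6..8]={X2}  "bbb"  orig:{}
  [7..9]={X2}  "bbb"  orig:{}
  [0..3]={A,S,X3}  "bbbb"  orig:{A,S}
  [1..4]={A,S,X3}  "bbbb"  orig:{A,S}
  [2..5]={A,S,X3}  "bbbb"  orig:{A,S}
  [3..6]={A,S,X3}  "bbbb"  orig:{A,S}
  [4..7]={A,S,X3}  "bbbb"  orig:{A,S}
  [5..8]={A,S,X3}  "bbbb"  orig:{A,S}
  [6..9]={A,S,X3}  "bbbb"  orig:{A,S}
  [0..4]={S,X2}  "bbbbb"  orig:{S}
  [1..5]={S,X2}  "bbbbb"  orig:{S}
  [2..6]={S,X2}  "bbbbb"  orig:{S}
  [3..7]={S,X2}  "bbbbb"  orig:{S}
  [4..8]={S,X2}  "bbbbb"  orig:{S}
  [5..9]={S,X2}  "bbbbb"  orig:{S}
  [0..5]={A,S,X2,X3}  "bbbbbb"  orig:{A,S}
  [1..6]={A,S,X2,X3}  "bbbbbb"  orig:{A,S}
  [2..7]={A,S,X2,X3}  "bbbbbb"  orig:{A,S}
  [3..8]={A,S,X2,X3}  "bbbbbb"  orig:{A,S}
  [4..9]={A,S,X2,X3}  "bbbbbb"  orig:{A,S}
  [0..6]={A,S,X2,X3}  "bbbbbbb"  orig:{A,S}
  [1..7]={A,S,X2,X3}  "bbbbbbb"  orig:{A,S}
  [2..8]={A,S,X2,X3}  "bbbbbbb"  orig:{A,S}
  [3..9]={A,S,X2,X3}  "bbbbbbb"  orig:{A,S}
  [0..7]={A,S,X2,X3}  "bbbbbbbb"  orig:{A,S}
  [1..8]={A,S,X2,X3}  "bbbbbbbb"  orig:{A,S}
  [2..9]={A,S,X2,X3}  "bbbbbbbb"  orig:{A,S}
  [0..8]={A,S,X2,X3}  "bbbbbbbbb"  orig:{A,S}
  [1..9]={A,S,X2,X3}  "bbbbbbbbb"  orig:{A,S}
  [0..9]={A,S,X2,X3}  "bbbbbbbbbb"  orig:{A,S}

S ∈ T[0,9] ⇒ YES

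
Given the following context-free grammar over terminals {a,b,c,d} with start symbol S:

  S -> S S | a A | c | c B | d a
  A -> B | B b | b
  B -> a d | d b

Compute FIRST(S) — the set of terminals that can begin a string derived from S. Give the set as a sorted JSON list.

Compute FIRST by fixpoint:
pass 1:
  A via A→b: +{b}
  B via B→a d: +{a}
  B via B→d b: +{d}
  S via S→a A: +{a}
  S via S→c: +{c}
  S via S→d a: +{d}
  FIRST(S)={a,c,d}  FIRST(A)={b}  FIRST(B)={a,d}
pass 2:
  A via A→B: +{a,d}
  FIRST(S)={a,c,d}  FIRST(A)={a,b,d}  FIRST(B)={a,d}
pass 3: (stable)
  FIRST(S)={a,c,d}  FIRST(A)={a,b,d}  FIRST(B)={a,d}

FIRST(S) = ["a", "c", "d"]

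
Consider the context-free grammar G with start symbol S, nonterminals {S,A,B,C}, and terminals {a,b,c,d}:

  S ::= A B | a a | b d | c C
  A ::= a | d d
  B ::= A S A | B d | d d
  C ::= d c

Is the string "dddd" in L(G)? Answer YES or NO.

CNF form of G:
  S -> A B | T1 C | T2 T2 | T3 T0
  A -> T0 T0 | a
  B -> A X4 | B T0 | T0 T0
  C -> T0 T1
  T0 -> d
  T1 -> c
  T2 -> a
  T3 -> b
  X4 -> S A

CYK fill:
  cell(0,0) d: {T0}  orig:{}
  cell(1,1) d: {T0}  orig:{}
  cell(2,2) d: {T0}  orig:{}
  cell(3,3) d: {T0}  orig:{}
  cell(0,1) dd: {A,B}
  cell(1,2) dd: {A,B}
  cell(2,3) dd: {A,B}
  cell(0,2) ddd: {B}
  cell(1,3) ddd: {B}
  cell(0,3) dddd: {B,S}

S ∈ T[0,3] ⇒ YES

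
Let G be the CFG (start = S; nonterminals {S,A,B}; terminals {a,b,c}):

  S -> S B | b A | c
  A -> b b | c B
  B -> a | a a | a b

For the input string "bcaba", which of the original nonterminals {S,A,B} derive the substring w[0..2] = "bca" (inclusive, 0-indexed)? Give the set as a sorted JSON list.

CNF form of G:
  S -> S B | T0 A | c
  A -> T0 T0 | T1 B
  B -> T2 T0 | T2 T2 | a
  T0 -> b
  T1 -> c
  T2 -> a

Fill CYK table bottom-up (cells [i..j] with 0 ≤ i ≤ j ≤ 2 only):
  cell(0,0) b: {T0}  orig:{}
  cell(1,1) c: {S,T1}  orig:{S}
  cell(2,2) a: {B,T2}  orig:{B}
  cell(0,1) bc: ∅
  cell(1,2) ca: {A,S}
  cell(0,2) bca: {S}

Original NTs in T[0,2] deriving "bca": ["S"]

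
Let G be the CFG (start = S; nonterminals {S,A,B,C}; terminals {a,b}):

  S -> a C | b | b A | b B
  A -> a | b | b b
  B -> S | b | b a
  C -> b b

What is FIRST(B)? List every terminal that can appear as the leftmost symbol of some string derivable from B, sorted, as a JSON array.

FIRST iteration:
[1]
  A via A→a: +{a}
  A via A→b: +{b}
  B via B→b: +{b}
  C via C→b b: +{b}
  S via S→a C: +{a}
  S via S→b: +{b}
  FIRST[S]={a,b}  FIRST[A]={a,b}  FIRST[B]={b}  FIRST[C]={b}
[2]
  B via B→S: +{a}
  FIRST[S]={a,b}  FIRST[A]={a,b}  FIRST[B]={a,b}  FIRST[C]={b}
[3] (no change)
  FIRST[S]={a,b}  FIRST[A]={a,b}  FIRST[B]={a,b}  FIRST[C]={b}

FIRST(B) = ["a", "b"]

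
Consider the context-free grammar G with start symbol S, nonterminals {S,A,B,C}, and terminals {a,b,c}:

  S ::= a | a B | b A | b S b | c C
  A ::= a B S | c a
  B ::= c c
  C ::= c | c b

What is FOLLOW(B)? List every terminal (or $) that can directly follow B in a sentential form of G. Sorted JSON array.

Compute FIRST by fixpoint:
[1]
  A via A→a B S: +{a}
  A via A→c a: +{c}
  B via B→c c: +{c}
  C via C→c: +{c}
  S via S→a: +{a}
  S via S→b A: +{b}
  S via S→c C: +{c}
  FIRST(S)={a,b,c}  FIRST(A)={a,c}  FIRST(B)={c}  FIRST(C)={c}
[2] (no change)
  FIRST(S)={a,b,c}  FIRST(A)={a,c}  FIRST(B)={c}  FIRST(C)={c}

Compute FOLLOW by fixpoint:
initialize: $ ∈ FOLLOW(S)
[1]
  A→a B S: FOLLOW(B) ⊇ FIRST(S) = {a,b,c}; new: +{a,b,c}
  S→a B: FOLLOW(B) ⊇ FOLLOW(S) ⊇ {$}; new: +{$}
  S→b A: FOLLOW(A) ⊇ FOLLOW(S) ⊇ {$}; new: +{$}
  S→b S b: FOLLOW(S) ⊇ FIRST(b) = {b}; new: +{b}
  S→c C: FOLLOW(C) ⊇ FOLLOW(S) ⊇ {$,b}; new: +{$,b}
  S: {$,b}  A: {$}  B: {$,a,b,c}  C: {$,b}
[2]
  S→b A: FOLLOW(A) ⊇ FOLLOW(S) ⊇ {$,b}; new: +{b}
  S: {$,b}  A: {$,b}  B: {$,a,b,c}  C: {$,b}
[3] (stable)
  S: {$,b}  A: {$,b}  B: {$,a,b,c}  C: {$,b}

FOLLOW(B) = ["$", "a", "b", "c"]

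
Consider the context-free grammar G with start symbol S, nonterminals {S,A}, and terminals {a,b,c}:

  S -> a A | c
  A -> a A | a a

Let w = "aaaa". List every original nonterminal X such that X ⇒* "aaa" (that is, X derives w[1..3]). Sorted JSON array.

Convert to CNF:
  S -> T0 A | c
  A -> T0 A | T0 T0
  T0 -> a

CYK table (by increasing span), restricted to cells inside w[1..3]:
  T[1,1] 'a' = {T0}  orig:{}
  T[2,2] 'a' = {T0}  orig:{}
  T[3,3] 'a' = {T0}  orig:{}
  T[1,2] 'aa' = {A}
  T[2,3] 'aa' = {A}
  T[1,3] 'aaa' = {A,S}

Original NTs in T[1,3] deriving "aaa": ["A", "S"]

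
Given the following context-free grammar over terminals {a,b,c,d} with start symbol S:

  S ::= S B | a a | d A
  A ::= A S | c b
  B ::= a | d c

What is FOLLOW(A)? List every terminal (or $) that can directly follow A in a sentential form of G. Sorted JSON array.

Compute FIRST by fixpoint:
pass 1:
  A via A→c b: +{c}
  B via B→a: +{a}
  B via B→d c: +{d}
  S via S→a a: +{a}
  S via S→d A: +{d}
  FIRST[S]={a,d}  FIRST[A]={c}  FIRST[B]={a,d}
pass 2: — fixpoint
  FIRST[S]={a,d}  FIRST[A]={c}  FIRST[B]={a,d}

FOLLOW sets:
FOLLOW(S) := {$}
[1]
  A→A S: FOLLOW(A) ⊇ FIRST(S) = {a,d}; new: +{a,d}
  A→A S: FOLLOW(S) ⊇ FOLLOW(A) ⊇ {a,d}; new: +{a,d}
  S→S B: FOLLOW(B) ⊇ FOLLOW(S) ⊇ {$,a,d}; new: +{$,a,d}
  S→d A: FOLLOW(A) ⊇ FOLLOW(S) ⊇ {$,a,d}; new: +{$}
  S: {$,a,d}  A: {$,a,d}  B: {$,a,d}
[2] — fixpoint
  S: {$,a,d}  A: {$,a,d}  B: {$,a,d}

FOLLOW(A) = ["$", "a", "d"]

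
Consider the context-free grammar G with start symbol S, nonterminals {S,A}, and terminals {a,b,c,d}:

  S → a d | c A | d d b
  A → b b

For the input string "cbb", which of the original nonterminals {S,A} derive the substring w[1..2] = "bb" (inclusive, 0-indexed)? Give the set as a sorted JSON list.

CNF form of G:
  S -> T1 T2 | T2 X4 | T3 A
  A -> T0 T0
  T0 -> b
  T1 -> a
  T2 -> d
  T3 -> c
  X4 -> T2 T0

Fill CYK table bottom-up — only the sub-triangle for w[1..2]:
  T[1,1] 'b' = {T0}  orig:{}
  T[2,2] 'b' = {T0}  orig:{}
  T[1,2] 'bb' = {A}

Original NTs in T[1,2] deriving "bb": ["A"]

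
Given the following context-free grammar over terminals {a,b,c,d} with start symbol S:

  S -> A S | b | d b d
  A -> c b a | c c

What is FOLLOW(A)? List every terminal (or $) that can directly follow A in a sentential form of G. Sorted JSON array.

Compute FIRST by fixpoint:
iter 1:
  A via A→c b a: +{c}
  S via S→A S: +{c}
  S via S→b: +{b}
  S via S→d b d: +{d}
  FIRST[S]={b,c,d}  FIRST[A]={c}
iter 2: — fixpoint
  FIRST[S]={b,c,d}  FIRST[A]={c}

FOLLOW iteration:
FOLLOW(S) := {$}
round 1:
  S→A S: FOLLOW(A) ⊇ FIRST(S) = {b,c,d}; new: +{b,c,d}
  FOLLOW[S]={$}  FOLLOW[A]={b,c,d}
round 2: done
  FOLLOW[S]={$}  FOLLOW[A]={b,c,d}

FOLLOW(A) = ["b", "c", "d"]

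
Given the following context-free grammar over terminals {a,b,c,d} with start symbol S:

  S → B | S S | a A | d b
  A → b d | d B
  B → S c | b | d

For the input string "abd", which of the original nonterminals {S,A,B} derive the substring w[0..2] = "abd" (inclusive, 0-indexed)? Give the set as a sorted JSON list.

Convert to CNF:
  S -> S S | S T2 | T1 T0 | T3 A | b | d
  A -> T0 T1 | T1 B
  B -> S T2 | b | d
  T0 -> b
  T1 -> d
  T2 -> c
  T3 -> a

CYK table (by increasing span) (cells [i..j] with 0 ≤ i ≤ j ≤ 2 only):
  cell(0,0) a: {T3}  orig:{}
  cell(1,1) b: {B,S,T0}  orig:{B,S}
  cell(2,2) d: {B,S,T1}  orig:{B,S}
  cell(0,1) ab: ∅
  cell(1,2) bd: {A,S}
  cell(0,2) abd: {S}

Original NTs in T[0,2] deriving "abd": ["S"]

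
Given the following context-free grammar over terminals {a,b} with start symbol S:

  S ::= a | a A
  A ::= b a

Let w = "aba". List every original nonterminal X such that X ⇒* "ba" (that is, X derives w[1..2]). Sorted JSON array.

Convert to CNF:
  S -> T1 A | a
  A -> T0 T1
  T0 -> b
  T1 -> a

Fill CYK table bottom-up, restricted to cells inside w[1..2]:
  T[1,1] 'b' = {T0}  orig:{}
  T[2,2] 'a' = {S,T1}  orig:{S}
  T[1,2] 'ba' = {A}

Original NTs in T[1,2] deriving "ba": ["A"]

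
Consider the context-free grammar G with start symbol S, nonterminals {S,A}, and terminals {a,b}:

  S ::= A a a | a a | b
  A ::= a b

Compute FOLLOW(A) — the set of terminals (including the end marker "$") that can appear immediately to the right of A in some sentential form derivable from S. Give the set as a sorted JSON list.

Compute FIRST by fixpoint:
[1]
  A via A→a b: +{a}
  S via S→A a a: +{a}
  S via S→b: +{b}
  FIRST(S)={a,b}  FIRST(A)={a}
[2] (no change)
  FIRST(S)={a,b}  FIRST(A)={a}

Compute FOLLOW by fixpoint:
initialize: $ ∈ FOLLOW(S)
round 1:
  S→A a a: FOLLOW(A) ⊇ FIRST(a) = {a}; new: +{a}
  S: {$}  A: {a}
round 2: done
  S: {$}  A: {a}

FOLLOW(A) = ["a"]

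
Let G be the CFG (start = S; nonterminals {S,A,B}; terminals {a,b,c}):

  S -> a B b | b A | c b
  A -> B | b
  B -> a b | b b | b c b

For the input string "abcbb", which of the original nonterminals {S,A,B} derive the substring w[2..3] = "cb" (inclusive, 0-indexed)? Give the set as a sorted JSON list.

CNF form of G:
  S -> T0 X5 | T1 A | T2 T1
  A -> T0 T1 | T1 T1 | T1 X3 | b
  B -> T0 T1 | T1 T1 | T1 X4
  T0 -> a
  T1 -> b
  T2 -> c
  X3 -> T2 T1
  X4 -> T2 T1
  X5 -> B T1

Fill CYK table bottom-up, restricted to cells inside w[2..3]:
  cell(2,2) c: {T2}  orig:{}
  cell(3,3) b: {A,T1}  orig:{A}
  cell(2,3) cb: {S,X3,X4}  orig:{S}

Original NTs in T[2,3] deriving "cb": ["S"]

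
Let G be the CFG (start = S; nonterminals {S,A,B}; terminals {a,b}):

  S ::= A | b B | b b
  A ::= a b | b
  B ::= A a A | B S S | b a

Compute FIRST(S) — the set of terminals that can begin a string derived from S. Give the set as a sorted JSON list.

Compute FIRST by fixpoint:
pass 1:
  A via A→a b: +{a}
  A via A→b: +{b}
  B via B→A a A: +{a,b}
  S via S→A: +{a,b}
  FIRST(S)={a,b}  FIRST(A)={a,b}  FIRST(B)={a,b}
pass 2: — fixpoint
  FIRST(S)={a,b}  FIRST(A)={a,b}  FIRST(B)={a,b}

FIRST(S) = ["a", "b"]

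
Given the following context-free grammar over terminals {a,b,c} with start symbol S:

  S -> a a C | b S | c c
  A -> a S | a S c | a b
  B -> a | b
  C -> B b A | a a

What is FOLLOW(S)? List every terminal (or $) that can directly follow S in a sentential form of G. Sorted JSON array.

FIRST iteration:
iter 1:
  A via A→a S: +{a}
  B via B→a: +{a}
  B via B→b: +{b}
  C via C→B b A: +{a,b}
  S via S→a a C: +{a}
  S via S→b S: +{b}
  S via S→c c: +{c}
  S: {a,b,c}  A: {a}  B: {a,b}  C: {a,b}
iter 2: (stable)
  S: {a,b,c}  A: {a}  B: {a,b}  C: {a,b}

FOLLOW sets:
FOLLOW(S) := {$}
iter 1:
  A→a S c: FOLLOW(S) ⊇ FIRST(c) = {c}; new: +{c}
  C→B b A: FOLLOW(B) ⊇ FIRST(b) = {b}; new: +{b}
  S→a a C: FOLLOW(C) ⊇ FOLLOW(S) ⊇ {$,c}; new: +{$,c}
  FOLLOW(S)={$,c}  FOLLOW(A)={}  FOLLOW(B)={b}  FOLLOW(C)={$,c}
iter 2:
  C→B b A: FOLLOW(A) ⊇ FOLLOW(C) ⊇ {$,c}; new: +{$,c}
  FOLLOW(S)={$,c}  FOLLOW(A)={$,c}  FOLLOW(B)={b}  FOLLOW(C)={$,c}
iter 3: — fixpoint
  FOLLOW(S)={$,c}  FOLLOW(A)={$,c}  FOLLOW(B)={b}  FOLLOW(C)={$,c}

FOLLOW(S) = ["$", "c"]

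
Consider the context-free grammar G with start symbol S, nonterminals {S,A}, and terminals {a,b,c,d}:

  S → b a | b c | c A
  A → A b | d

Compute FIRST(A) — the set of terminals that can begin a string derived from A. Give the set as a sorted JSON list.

FIRST sets, iterate to fixpoint:
round 1:
  A via A→d: +{d}
  S via S→b a: +{b}
  S via S→c A: +{c}
  FIRST(S)={b,c}  FIRST(A)={d}
round 2: (stable)
  FIRST(S)={b,c}  FIRST(A)={d}

FIRST(A) = ["d"]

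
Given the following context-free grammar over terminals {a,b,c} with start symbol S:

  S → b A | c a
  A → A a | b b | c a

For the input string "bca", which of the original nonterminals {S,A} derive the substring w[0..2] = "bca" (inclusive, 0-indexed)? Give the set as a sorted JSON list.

Convert to CNF:
  S -> T1 A | T2 T0
  A -> A T0 | T1 T1 | T2 T0
  T0 -> a
  T1 -> b
  T2 -> c

CYK table (by increasing span) — only the sub-triangle for w[0..2]:
  cell(0,0) b: {T1}  orig:{}
  cell(1,1) c: {T2}  orig:{}
  cell(2,2) a: {T0}  orig:{}
  cell(0,1) bc: ∅
  cell(1,2) ca: {A,S}
  cell(0,2) bca: {S}

Original NTs in T[0,2] deriving "bca": ["S"]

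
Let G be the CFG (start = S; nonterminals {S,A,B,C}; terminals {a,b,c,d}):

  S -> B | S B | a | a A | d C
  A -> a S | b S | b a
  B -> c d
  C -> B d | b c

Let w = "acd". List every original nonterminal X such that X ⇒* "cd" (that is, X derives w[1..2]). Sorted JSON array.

Convert to CNF:
  S -> S B | T0 A | T2 T3 | T3 C | a
  A -> T0 S | T1 S | T1 T0
  B -> T2 T3
  C -> B T3 | T1 T2
  T0 -> a
  T1 -> b
  T2 -> c
  T3 -> d

CYK fill — only the sub-triangle for w[1..2]:
  cell(1,1) c: {T2}  orig:{}
  cell(2,2) d: {T3}  orig:{}
  cell(1,2) cd: {B,S}

Original NTs in T[1,2] deriving "cd": ["B", "S"]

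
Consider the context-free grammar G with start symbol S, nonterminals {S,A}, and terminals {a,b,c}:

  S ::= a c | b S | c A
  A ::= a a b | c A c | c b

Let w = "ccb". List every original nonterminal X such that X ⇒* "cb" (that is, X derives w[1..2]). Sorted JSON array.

CNF form of G:
  S -> T0 T2 | T1 S | T2 A
  A -> T0 X3 | T2 T1 | T2 X4
  T0 -> a
  T1 -> b
  T2 -> c
  X3 -> T0 T1
  X4 -> A T2

Fill CYK table bottom-up (cells [i..j] with 1 ≤ i ≤ j ≤ 2 only):
  [1..1]={T2}  "c"  orig:{}
  [2..2]={T1}  "b"  orig:{}
  [1..2]={A}  "cb"

Original NTs in T[1,2] deriving "cb": ["A"]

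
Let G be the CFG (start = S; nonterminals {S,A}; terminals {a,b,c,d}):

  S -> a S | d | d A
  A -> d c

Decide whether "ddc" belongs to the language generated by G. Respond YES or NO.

Convert to CNF:
  S -> T0 A | T2 S | d
  A -> T0 T1
  T0 -> d
  T1 -> c
  T2 -> a

CYK fill:
  T[0,0] 'd' = {S,T0}  orig:{S}
  T[1,1] 'd' = {S,T0}  orig:{S}
  T[2,2] 'c' = {T1}  orig:{}
  T[0,1] 'dd' = ∅
  T[1,2] 'dc' = {A}
  T[0,2] 'ddc' = {S}

S ∈ T[0,2] ⇒ YES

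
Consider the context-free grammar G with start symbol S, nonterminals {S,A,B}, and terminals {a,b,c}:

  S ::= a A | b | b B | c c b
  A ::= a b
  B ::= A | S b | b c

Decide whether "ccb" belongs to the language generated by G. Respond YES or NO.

CNF form of G:
  S -> T0 A | T1 B | T2 X3 | b
  A -> T0 T1
  B -> S T1 | T0 T1 | T1 T2
  T0 -> a
  T1 -> b
  T2 -> c
  X3 -> T2 T1

CYK fill:
  cell(0,0) c: {T2}  orig:{}
  cell(1,1) c: {T2}  orig:{}
  cell(2,2) b: {S,T1}  orig:{S}
  cell(0,1) cc: ∅
  cell(1,2) cb: {X3}  orig:{}
  cell(0,2) ccb: {S}

S ∈ T[0,2] ⇒ YES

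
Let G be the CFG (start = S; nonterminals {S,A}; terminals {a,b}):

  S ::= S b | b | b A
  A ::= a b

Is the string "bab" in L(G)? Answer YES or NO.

Convert to CNF:
  S -> S T1 | T1 A | b
  A -> T0 T1
  T0 -> a
  T1 -> b

CYK table (by increasing span):
  [0..0]={S,T1}  "b"  orig:{S}
  [1..1]={T0}  "a"  orig:{}
  [2..2]={S,T1}  "b"  orig:{S}
  [0..1]=∅  "ba"
  [1..2]={A}  "ab"
  [0..2]={S}  "bab"

S ∈ T[0,2] ⇒ YES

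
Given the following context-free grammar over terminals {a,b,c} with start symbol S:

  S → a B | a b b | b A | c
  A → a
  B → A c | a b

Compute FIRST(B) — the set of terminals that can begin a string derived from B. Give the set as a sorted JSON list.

FIRST sets, iterate to fixpoint:
pass 1:
  A via A→a: +{a}
  B via B→A c: +{a}
  S via S→a B: +{a}
  S via S→b A: +{b}
  S via S→c: +{c}
  FIRST[S]={a,b,c}  FIRST[A]={a}  FIRST[B]={a}
pass 2: (stable)
  FIRST[S]={a,b,c}  FIRST[A]={a}  FIRST[B]={a}

FIRST(B) = ["a"]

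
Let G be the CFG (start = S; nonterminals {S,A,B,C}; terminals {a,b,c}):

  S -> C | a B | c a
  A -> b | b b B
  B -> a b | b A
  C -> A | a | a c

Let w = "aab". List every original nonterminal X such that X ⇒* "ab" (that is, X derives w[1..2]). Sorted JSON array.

CNF form of G:
  S -> T0 X5 | T1 B | T1 T2 | T2 T1 | a | b
  A -> T0 X3 | b
  B -> T0 A | T1 T0
  C -> T0 X4 | T1 T2 | a | b
  T0 -> b
  T1 -> a
  T2 -> c
  X3 -> T0 B
  X4 -> T0 B
  X5 -> T0 B

CYK fill (cells [i..j] with 1 ≤ i ≤ j ≤ 2 only):
  T[1,1] 'a' = {C,S,T1}  orig:{C,S}
  T[2,2] 'b' = {A,C,S,T0}  orig:{A,C,S}
  T[1,2] 'ab' = {B}

Original NTs in T[1,2] deriving "ab": ["B"]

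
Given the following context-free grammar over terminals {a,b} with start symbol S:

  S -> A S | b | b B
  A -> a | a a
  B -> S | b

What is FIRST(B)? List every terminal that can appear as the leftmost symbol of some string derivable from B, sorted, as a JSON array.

FIRST iteration:
pass 1:
  A via A→a: +{a}
  B via B→b: +{b}
  S via S→A S: +{a}
  S via S→b: +{b}
  S: {a,b}  A: {a}  B: {b}
pass 2:
  B via B→S: +{a}
  S: {a,b}  A: {a}  B: {a,b}
pass 3: (stable)
  S: {a,b}  A: {a}  B: {a,b}

FIRST(B) = ["a", "b"]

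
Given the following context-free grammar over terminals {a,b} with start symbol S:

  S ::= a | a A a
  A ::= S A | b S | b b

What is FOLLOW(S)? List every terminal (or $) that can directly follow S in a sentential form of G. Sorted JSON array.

Compute FIRST by fixpoint:
iter 1:
  A via A→b S: +{b}
  S via S→a: +{a}
  FIRST[S]={a}  FIRST[A]={b}
iter 2:
  A via A→S A: +{a}
  FIRST[S]={a}  FIRST[A]={a,b}
iter 3: (no change)
  FIRST[S]={a}  FIRST[A]={a,b}

FOLLOW sets:
initialize: $ ∈ FOLLOW(S)
[1]
  A→S A: FOLLOW(S) ⊇ FIRST(A) = {a,b}; new: +{a,b}
  S→a A a: FOLLOW(A) ⊇ FIRST(a) = {a}; new: +{a}
  FOLLOW(S)={$,a,b}  FOLLOW(A)={a}
[2] — fixpoint
  FOLLOW(S)={$,a,b}  FOLLOW(A)={a}

FOLLOW(S) = ["$", "a", "b"]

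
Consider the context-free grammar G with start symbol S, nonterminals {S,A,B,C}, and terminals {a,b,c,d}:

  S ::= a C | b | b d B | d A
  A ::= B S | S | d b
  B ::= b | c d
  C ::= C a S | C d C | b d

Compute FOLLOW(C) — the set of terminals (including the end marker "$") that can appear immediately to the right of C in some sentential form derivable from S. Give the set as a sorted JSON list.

Compute FIRST by fixpoint:
[1]
  A via A→d b: +{d}
  B via B→b: +{b}
  B via B→c d: +{c}
  C via C→b d: +{b}
  S via S→a C: +{a}
  S via S→b: +{b}
  S via S→d A: +{d}
  FIRST[S]={a,b,d}  FIRST[A]={d}  FIRST[B]={b,c}  FIRST[C]={b}
[2]
  A via A→B S: +{b,c}
  A via A→S: +{a}
  FIRST[S]={a,b,d}  FIRST[A]={a,b,c,d}  FIRST[B]={b,c}  FIRST[C]={b}
[3] (stable)
  FIRST[S]={a,b,d}  FIRST[A]={a,b,c,d}  FIRST[B]={b,c}  FIRST[C]={b}

Compute FOLLOW by fixpoint:
initialize: $ ∈ FOLLOW(S)
iter 1:
  A→B S: FOLLOW(B) ⊇ FIRST(S) = {a,b,d}; new: +{a,b,d}
  C→C a S: FOLLOW(C) ⊇ FIRST(a) = {a}; new: +{a}
  C→C a S: FOLLOW(S) ⊇ FOLLOW(C) ⊇ {a}; new: +{a}
  C→C d C: FOLLOW(C) ⊇ FIRST(d) = {d}; new: +{d}
  S→a C: FOLLOW(C) ⊇ FOLLOW(S) ⊇ {$,a}; new: +{$}
  S→b d B: FOLLOW(B) ⊇ FOLLOW(S) ⊇ {$,a}; new: +{$}
  S→d A: FOLLOW(A) ⊇ FOLLOW(S) ⊇ {$,a}; new: +{$,a}
  FOLLOW(S)={$,a}  FOLLOW(A)={$,a}  FOLLOW(B)={$,a,b,d}  FOLLOW(C)={$,a,d}
iter 2:
  C→C a S: FOLLOW(S) ⊇ FOLLOW(C) ⊇ {$,a,d}; new: +{d}
  S→d A: FOLLOW(A) ⊇ FOLLOW(S) ⊇ {$,a,d}; new: +{d}
  FOLLOW(S)={$,a,d}  FOLLOW(A)={$,a,d}  FOLLOW(B)={$,a,b,d}  FOLLOW(C)={$,a,d}
iter 3: (no change)
  FOLLOW(S)={$,a,d}  FOLLOW(A)={$,a,d}  FOLLOW(B)={$,a,b,d}  FOLLOW(C)={$,a,d}

FOLLOW(C) = ["$", "a", "d"]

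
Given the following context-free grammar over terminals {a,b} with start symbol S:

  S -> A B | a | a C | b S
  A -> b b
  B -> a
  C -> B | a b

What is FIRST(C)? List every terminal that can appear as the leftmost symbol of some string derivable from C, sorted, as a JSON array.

Compute FIRST by fixpoint:
[1]
  A via A→b b: +{b}
  B via B→a: +{a}
  C via C→B: +{a}
  S via S→A B: +{b}
  S via S→a: +{a}
  FIRST(S)={a,b}  FIRST(A)={b}  FIRST(B)={a}  FIRST(C)={a}
[2] — fixpoint
  FIRST(S)={a,b}  FIRST(A)={b}  FIRST(B)={a}  FIRST(C)={a}

FIRST(C) = ["a"]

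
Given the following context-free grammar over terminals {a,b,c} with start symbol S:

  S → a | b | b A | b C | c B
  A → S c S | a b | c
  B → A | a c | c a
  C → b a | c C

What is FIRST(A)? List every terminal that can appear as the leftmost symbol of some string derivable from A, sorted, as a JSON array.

Compute FIRST by fixpoint:
pass 1:
  A via A→a b: +{a}
  A via A→c: +{c}
  B via B→A: +{a,c}
  C via C→b a: +{b}
  C via C→c C: +{c}
  S via S→a: +{a}
  S via S→b: +{b}
  S via S→c B: +{c}
  FIRST[S]={a,b,c}  FIRST[A]={a,c}  FIRST[B]={a,c}  FIRST[C]={b,c}
pass 2:
  A via A→S c S: +{b}
  B via B→A: +{b}
  FIRST[S]={a,b,c}  FIRST[A]={a,b,c}  FIRST[B]={a,b,c}  FIRST[C]={b,c}
pass 3: (no change)
  FIRST[S]={a,b,c}  FIRST[A]={a,b,c}  FIRST[B]={a,b,c}  FIRST[C]={b,c}

FIRST(A) = ["a", "b", "c"]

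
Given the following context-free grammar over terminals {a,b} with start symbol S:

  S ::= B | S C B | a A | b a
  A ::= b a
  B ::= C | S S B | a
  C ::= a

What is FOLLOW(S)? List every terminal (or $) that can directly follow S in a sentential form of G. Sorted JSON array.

FIRST iteration:
pass 1:
  A via A→b a: +{b}
  B via B→a: +{a}
  C via C→a: +{a}
  S via S→B: +{a}
  S via S→b a: +{b}
  FIRST(S)={a,b}  FIRST(A)={b}  FIRST(B)={a}  FIRST(C)={a}
pass 2:
  B via B→S S B: +{b}
  FIRST(S)={a,b}  FIRST(A)={b}  FIRST(B)={a,b}  FIRST(C)={a}
pass 3: — fixpoint
  FIRST(S)={a,b}  FIRST(A)={b}  FIRST(B)={a,b}  FIRST(C)={a}

Compute FOLLOW by fixpoint:
seed FOLLOW(S) with $
round 1:
  B→S S B: FOLLOW(S) ⊇ FIRST(S) = {a,b}; new: +{a,b}
  S→B: FOLLOW(B) ⊇ FOLLOW(S) ⊇ {$,a,b}; new: +{$,a,b}
  S→S C B: FOLLOW(C) ⊇ FIRST(B) = {a,b}; new: +{a,b}
  S→a A: FOLLOW(A) ⊇ FOLLOW(S) ⊇ {$,a,b}; new: +{$,a,b}
  FOLLOW(S)={$,a,b}  FOLLOW(A)={$,a,b}  FOLLOW(B)={$,a,b}  FOLLOW(C)={a,b}
round 2:
  B→C: FOLLOW(C) ⊇ FOLLOW(B) ⊇ {$,a,b}; new: +{$}
  FOLLOW(S)={$,a,b}  FOLLOW(A)={$,a,b}  FOLLOW(B)={$,a,b}  FOLLOW(C)={$,a,b}
round 3: (no change)
  FOLLOW(S)={$,a,b}  FOLLOW(A)={$,a,b}  FOLLOW(B)={$,a,b}  FOLLOW(C)={$,a,b}

FOLLOW(S) = ["$", "a", "b"]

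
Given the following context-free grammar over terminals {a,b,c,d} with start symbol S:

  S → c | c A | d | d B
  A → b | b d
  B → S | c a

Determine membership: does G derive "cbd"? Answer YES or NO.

CNF form of G:
  S -> T1 B | T2 A | c | d
  A -> T0 T1 | b
  B -> T1 B | T2 A | T2 T3 | c | d
  T0 -> b
  T1 -> d
  T2 -> c
  T3 -> a

Fill CYK table bottom-up:
  T[0,0] 'c' = {B,S,T2}  orig:{B,S}
  T[1,1] 'b' = {A,T0}  orig:{A}
  T[2,2] 'd' = {B,S,T1}  orig:{B,S}
  T[0,1] 'cb' = {B,S}
  T[1,2] 'bd' = {A}
  T[0,2] 'cbd' = {B,S}

S ∈ T[0,2] ⇒ YES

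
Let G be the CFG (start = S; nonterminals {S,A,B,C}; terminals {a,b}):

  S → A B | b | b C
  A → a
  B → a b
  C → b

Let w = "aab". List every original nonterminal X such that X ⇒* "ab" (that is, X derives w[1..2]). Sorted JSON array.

CNF form of G:
  S -> A B | T1 C | b
  A -> a
  B -> T0 T1
  C -> b
  T0 -> a
  T1 -> b

CYK fill, restricted to cells inside w[1..2]:
  [1..1]={A,T0}  "a"  orig:{A}
  [2..2]={C,S,T1}  "b"  orig:{C,S}
  [1..2]={B}  "ab"

Original NTs in T[1,2] deriving "ab": ["B"]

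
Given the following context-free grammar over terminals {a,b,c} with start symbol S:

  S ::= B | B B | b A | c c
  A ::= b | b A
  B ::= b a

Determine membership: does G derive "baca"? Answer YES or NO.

CNF form of G:
  S -> B B | T0 A | T0 T1 | T2 T2
  A -> T0 A | b
  B -> T0 T1
  T0 -> b
  T1 -> a
  T2 -> c

Fill CYK table bottom-up:
  cell(0,0) b: {A,T0}  orig:{A}
  cell(1,1) a: {T1}  orig:{}
  cell(2,2) c: {T2}  orig:{}
  cell(3,3) a: {T1}  orig:{}
  cell(0,1) ba: {B,S}
  cell(1,2) ac: ∅
  cell(2,3) ca: ∅
  cell(0,2) bac: ∅
  cell(1,3) aca: ∅
  cell(0,3) baca: ∅

S ∉ T[0,3] ⇒ NO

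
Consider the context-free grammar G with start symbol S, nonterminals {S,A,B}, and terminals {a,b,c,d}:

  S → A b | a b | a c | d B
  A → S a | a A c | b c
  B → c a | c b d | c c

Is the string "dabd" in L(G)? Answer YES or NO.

CNF form of G:
  S -> A T2 | T0 T1 | T0 T2 | T3 B
  A -> S T0 | T0 X4 | T2 T1
  B -> T1 T0 | T1 T1 | T1 X5
  T0 -> a
  T1 -> c
  T2 -> b
  T3 -> d
  X4 -> A T1
  X5 -> T2 T3

Fill CYK table bottom-up:
  [0..0]={T3}  "d"  orig:{}
  [1..1]={T0}  "a"  orig:{}
  [2..2]={T2}  "b"  orig:{}
  [3..3]={T3}  "d"  orig:{}
  [0..1]=∅  "da"
  [1..2]={S}  "ab"
  [2..3]={X5}  "bd"  orig:{}
  [0..2]=∅  "dab"
  [1..3]=∅  "abd"
  [0..3]=∅  "dabd"

S ∉ T[0,3] ⇒ NO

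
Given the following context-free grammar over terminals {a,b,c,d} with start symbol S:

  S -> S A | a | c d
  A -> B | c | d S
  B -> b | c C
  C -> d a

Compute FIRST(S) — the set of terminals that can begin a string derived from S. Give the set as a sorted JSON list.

Compute FIRST by fixpoint:
round 1:
  A via A→c: +{c}
  A via A→d S: +{d}
  B via B→b: +{b}
  B via B→c C: +{c}
  C via C→d a: +{d}
  S via S→a: +{a}
  S via S→c d: +{c}
  S: {a,c}  A: {c,d}  B: {b,c}  C: {d}
round 2:
  A via A→B: +{b}
  S: {a,c}  A: {b,c,d}  B: {b,c}  C: {d}
round 3: (stable)
  S: {a,c}  A: {b,c,d}  B: {b,c}  C: {d}

FIRST(S) = ["a", "c"]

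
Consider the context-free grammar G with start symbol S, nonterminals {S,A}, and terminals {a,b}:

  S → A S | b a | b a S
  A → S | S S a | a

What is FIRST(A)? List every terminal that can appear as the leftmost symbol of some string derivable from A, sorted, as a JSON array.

FIRST sets, iterate to fixpoint:
round 1:
  A via A→a: +{a}
  S via S→A S: +{a}
  S via S→b a: +{b}
  FIRST[S]={a,b}  FIRST[A]={a}
round 2:
  A via A→S: +{b}
  FIRST[S]={a,b}  FIRST[A]={a,b}
round 3: done
  FIRST[S]={a,b}  FIRST[A]={a,b}

FIRST(A) = ["a", "b"]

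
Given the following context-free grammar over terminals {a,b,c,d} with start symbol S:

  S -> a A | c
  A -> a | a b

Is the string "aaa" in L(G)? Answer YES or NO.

Convert to CNF:
  S -> T0 A | c
  A -> T0 T1 | a
  T0 -> a
  T1 -> b

Fill CYK table bottom-up:
  cell(0,0) a: {A,T0}  orig:{A}
  cell(1,1) a: {A,T0}  orig:{A}
  cell(2,2) a: {A,T0}  orig:{A}
  cell(0,1) aa: {S}
  cell(1,2) aa: {S}
  cell(0,2) aaa: ∅

S ∉ T[0,2] ⇒ NO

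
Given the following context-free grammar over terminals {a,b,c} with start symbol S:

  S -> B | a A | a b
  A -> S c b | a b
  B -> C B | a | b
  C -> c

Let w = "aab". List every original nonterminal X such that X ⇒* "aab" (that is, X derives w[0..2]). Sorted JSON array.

CNF form of G:
  S -> C B | T2 A | T2 T1 | a | b
  A -> S X3 | T2 T1
  B -> C B | a | b
  C -> c
  T0 -> c
  T1 -> b
  T2 -> a
  X3 -> T0 T1

CYK fill — only the sub-triangle for w[0..2]:
  cell(0,0) a: {B,S,T2}  orig:{B,S}
  cell(1,1) a: {B,S,T2}  orig:{B,S}
  cell(2,2) b: {B,S,T1}  orig:{B,S}
  cell(0,1) aa: ∅
  cell(1,2) ab: {A,S}
  cell(0,2) aab: {S}

Original NTs in T[0,2] deriving "aab": ["S"]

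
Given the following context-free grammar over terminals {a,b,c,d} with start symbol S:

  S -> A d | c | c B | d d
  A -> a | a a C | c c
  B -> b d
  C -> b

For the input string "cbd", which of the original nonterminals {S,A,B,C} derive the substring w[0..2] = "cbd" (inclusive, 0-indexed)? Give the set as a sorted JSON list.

Convert to CNF:
  S -> A T3 | T1 B | T3 T3 | c
  A -> T0 X4 | T1 T1 | a
  B -> T2 T3
  C -> b
  T0 -> a
  T1 -> c
  T2 -> b
  T3 -> d
  X4 -> T0 C

Fill CYK table bottom-up — only the sub-triangle for w[0..2]:
  cell(0,0) c: {S,T1}  orig:{S}
  cell(1,1) b: {C,T2}  orig:{C}
  cell(2,2) d: {T3}  orig:{}
  cell(0,1) cb: ∅
  cell(1,2) bd: {B}
  cell(0,2) cbd: {S}

Original NTs in T[0,2] deriving "cbd": ["S"]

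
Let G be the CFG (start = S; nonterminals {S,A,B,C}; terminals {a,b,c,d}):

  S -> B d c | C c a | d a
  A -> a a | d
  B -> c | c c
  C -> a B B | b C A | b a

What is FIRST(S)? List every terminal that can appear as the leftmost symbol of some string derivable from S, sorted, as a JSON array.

FIRST sets, iterate to fixpoint:
iter 1:
  A via A→a a: +{a}
  A via A→d: +{d}
  B via B→c: +{c}
  C via C→a B B: +{a}
  C via C→b C A: +{b}
  S via S→B d c: +{c}
  S via S→C c a: +{a,b}
  S via S→d a: +{d}
  FIRST[S]={a,b,c,d}  FIRST[A]={a,d}  FIRST[B]={c}  FIRST[C]={a,b}
iter 2: done
  FIRST[S]={a,b,c,d}  FIRST[A]={a,d}  FIRST[B]={c}  FIRST[C]={a,b}

FIRST(S) = ["a", "b", "c", "d"]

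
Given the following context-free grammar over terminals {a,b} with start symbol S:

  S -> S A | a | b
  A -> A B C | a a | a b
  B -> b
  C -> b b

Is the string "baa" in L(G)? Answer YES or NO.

CNF form of G:
  S -> S A | a | b
  A -> A X2 | T0 T0 | T0 T1
  B -> b
  C -> T1 T1
  T0 -> a
  T1 -> b
  X2 -> B C

CYK table (by increasing span):
  T[0,0] 'b' = {B,S,T1}  orig:{B,S}
  T[1,1] 'a' = {S,T0}  orig:{S}
  T[2,2] 'a' = {S,T0}  orig:{S}
  T[0,1] 'ba' = ∅
  T[1,2] 'aa' = {A}
  T[0,2] 'baa' = {S}

S ∈ T[0,2] ⇒ YES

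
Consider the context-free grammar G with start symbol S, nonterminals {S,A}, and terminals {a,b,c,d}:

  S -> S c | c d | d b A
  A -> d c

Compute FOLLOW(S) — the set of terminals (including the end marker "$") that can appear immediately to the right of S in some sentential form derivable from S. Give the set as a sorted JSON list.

FIRST iteration:
pass 1:
  A via A→d c: +{d}
  S via S→c d: +{c}
  S via S→d b A: +{d}
  FIRST(S)={c,d}  FIRST(A)={d}
pass 2: done
  FIRST(S)={c,d}  FIRST(A)={d}

FOLLOW iteration:
initialize: $ ∈ FOLLOW(S)
round 1:
  S→S c: FOLLOW(S) ⊇ FIRST(c) = {c}; new: +{c}
  S→d b A: FOLLOW(A) ⊇ FOLLOW(S) ⊇ {$,c}; new: +{$,c}
  S: {$,c}  A: {$,c}
round 2: — fixpoint
  S: {$,c}  A: {$,c}

FOLLOW(S) = ["$", "c"]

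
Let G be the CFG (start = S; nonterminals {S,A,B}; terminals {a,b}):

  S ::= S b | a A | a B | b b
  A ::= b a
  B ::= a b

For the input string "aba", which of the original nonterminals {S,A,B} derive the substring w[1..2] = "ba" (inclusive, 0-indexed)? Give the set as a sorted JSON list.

Convert to CNF:
  S -> S T0 | T0 T0 | T1 A | T1 B
  A -> T0 T1
  B -> T1 T0
  T0 -> b
  T1 -> a

Fill CYK table bottom-up — only the sub-triangle for w[1..2]:
  T[1,1] 'b' = {T0}  orig:{}
  T[2,2] 'a' = {T1}  orig:{}
  T[1,2] 'ba' = {A}

Original NTs in T[1,2] deriving "ba": ["A"]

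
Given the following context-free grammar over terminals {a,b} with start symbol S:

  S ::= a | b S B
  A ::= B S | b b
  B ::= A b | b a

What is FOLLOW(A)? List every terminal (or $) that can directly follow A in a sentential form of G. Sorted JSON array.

FIRST iteration:
round 1:
  A via A→b b: +{b}
  B via B→A b: +{b}
  S via S→a: +{a}
  S via S→b S B: +{b}
  FIRST[S]={a,b}  FIRST[A]={b}  FIRST[B]={b}
round 2: — fixpoint
  FIRST[S]={a,b}  FIRST[A]={b}  FIRST[B]={b}

FOLLOW iteration:
seed FOLLOW(S) with $
round 1:
  A→B S: FOLLOW(B) ⊇ FIRST(S) = {a,b}; new: +{a,b}
  B→A b: FOLLOW(A) ⊇ FIRST(b) = {b}; new: +{b}
  S→b S B: FOLLOW(S) ⊇ FIRST(B) = {b}; new: +{b}
  S→b S B: FOLLOW(B) ⊇ FOLLOW(S) ⊇ {$,b}; new: +{$}
  S: {$,b}  A: {b}  B: {$,a,b}
round 2: (no change)
  S: {$,b}  A: {b}  B: {$,a,b}

FOLLOW(A) = ["b"]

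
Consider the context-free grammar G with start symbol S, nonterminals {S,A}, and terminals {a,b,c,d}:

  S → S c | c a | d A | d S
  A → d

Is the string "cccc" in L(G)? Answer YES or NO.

Convert to CNF:
  S -> S T0 | T0 T1 | T2 A | T2 S
  A -> d
  T0 -> c
  T1 -> a
  T2 -> d

CYK table (by increasing span):
  [0..0]={T0}  "c"  orig:{}
  [1..1]={T0}  "c"  orig:{}
  [2..2]={T0}  "c"  orig:{}
  [3..3]={T0}  "c"  orig:{}
  [0..1]=∅  "cc"
  [1..2]=∅  "cc"
  [2..3]=∅  "cc"
  [0..2]=∅  "ccc"
  [1..3]=∅  "ccc"
  [0..3]=∅  "cccc"

S ∉ T[0,3] ⇒ NO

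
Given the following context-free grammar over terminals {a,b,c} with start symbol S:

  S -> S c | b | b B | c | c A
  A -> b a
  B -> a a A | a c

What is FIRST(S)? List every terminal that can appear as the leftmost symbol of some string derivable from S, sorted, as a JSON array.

FIRST iteration:
pass 1:
  A via A→b a: +{b}
  B via B→a a A: +{a}
  S via S→b: +{b}
  S via S→c: +{c}
  S: {b,c}  A: {b}  B: {a}
pass 2: (no change)
  S: {b,c}  A: {b}  B: {a}

FIRST(S) = ["b", "c"]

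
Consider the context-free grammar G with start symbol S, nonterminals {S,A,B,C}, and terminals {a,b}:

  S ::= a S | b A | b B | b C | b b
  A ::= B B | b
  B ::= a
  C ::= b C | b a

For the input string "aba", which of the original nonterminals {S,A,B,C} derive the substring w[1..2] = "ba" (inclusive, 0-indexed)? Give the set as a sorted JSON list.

CNF form of G:
  S -> T0 A | T0 B | T0 C | T0 T0 | T1 S
  A -> B B | b
  B -> a
  C -> T0 C | T0 T1
  T0 -> b
  T1 -> a

CYK fill, restricted to cells inside w[1..2]:
  [1..1]={A,T0}  "b"  orig:{A}
  [2..2]={B,T1}  "a"  orig:{B}
  [1..2]={C,S}  "ba"

Original NTs in T[1,2] deriving "ba": ["C", "S"]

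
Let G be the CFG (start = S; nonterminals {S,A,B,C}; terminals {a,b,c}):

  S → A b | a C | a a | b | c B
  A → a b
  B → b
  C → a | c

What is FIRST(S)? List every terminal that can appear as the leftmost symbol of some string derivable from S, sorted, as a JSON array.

FIRST sets, iterate to fixpoint:
pass 1:
  A via A→a b: +{a}
  B via B→b: +{b}
  C via C→a: +{a}
  C via C→c: +{c}
  S via S→A b: +{a}
  S via S→b: +{b}
  S via S→c B: +{c}
  FIRST[S]={a,b,c}  FIRST[A]={a}  FIRST[B]={b}  FIRST[C]={a,c}
pass 2: (stable)
  FIRST[S]={a,b,c}  FIRST[A]={a}  FIRST[B]={b}  FIRST[C]={a,c}

FIRST(S) = ["a", "b", "c"]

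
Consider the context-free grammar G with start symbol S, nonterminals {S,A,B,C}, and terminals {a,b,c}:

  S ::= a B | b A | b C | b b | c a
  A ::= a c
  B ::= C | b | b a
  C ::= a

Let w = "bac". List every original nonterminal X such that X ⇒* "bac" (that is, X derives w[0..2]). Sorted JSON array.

CNF form of G:
  S -> T0 B | T1 T0 | T2 A | T2 C | T2 T2
  A -> T0 T1
  B -> T2 T0 | a | b
  C -> a
  T0 -> a
  T1 -> c
  T2 -> b

CYK fill — only the sub-triangle for w[0..2]:
  [0..0]={B,T2}  "b"  orig:{B}
  [1..1]={B,C,T0}  "a"  orig:{B,C}
  [2..2]={T1}  "c"  orig:{}
  [0..1]={B,S}  "ba"
  [1..2]={A}  "ac"
  [0..2]={S}  "bac"

Original NTs in T[0,2] deriving "bac": ["S"]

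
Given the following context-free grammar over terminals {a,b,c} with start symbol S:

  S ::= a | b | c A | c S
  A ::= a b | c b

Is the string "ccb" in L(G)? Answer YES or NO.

CNF form of G:
  S -> T2 A | T2 S | a | b
  A -> T0 T1 | T2 T1
  T0 -> a
  T1 -> b
  T2 -> c

CYK fill:
  [0..0]={T2}  "c"  orig:{}
  [1..1]={T2}  "c"  orig:{}
  [2..2]={S,T1}  "b"  orig:{S}
  [0..1]=∅  "cc"
  [1..2]={A,S}  "cb"
  [0..2]={S}  "ccb"

S ∈ T[0,2] ⇒ YES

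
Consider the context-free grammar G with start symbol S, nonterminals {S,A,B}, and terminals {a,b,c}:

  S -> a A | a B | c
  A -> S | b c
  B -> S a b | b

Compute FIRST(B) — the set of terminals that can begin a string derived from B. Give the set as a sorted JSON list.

FIRST iteration:
pass 1:
  A via A→b c: +{b}
  B via B→b: +{b}
  S via S→a A: +{a}
  S via S→c: +{c}
  S: {a,c}  A: {b}  B: {b}
pass 2:
  A via A→S: +{a,c}
  B via B→S a b: +{a,c}
  S: {a,c}  A: {a,b,c}  B: {a,b,c}
pass 3: (no change)
  S: {a,c}  A: {a,b,c}  B: {a,b,c}

FIRST(B) = ["a", "b", "c"]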